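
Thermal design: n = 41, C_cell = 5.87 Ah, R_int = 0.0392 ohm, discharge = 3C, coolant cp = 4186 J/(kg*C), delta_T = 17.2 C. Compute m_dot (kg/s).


Step 1: I = 3 * 5.87 = 17.61 A
Step 2: Q_cell = I^2 * R = 17.61^2 * 0.0392 = 12.156 W
Step 3: Q_total = 41 * 12.156 = 498.4 W
Step 4: m_dot = Q_total / (cp * dT) = 498.4 / (4186 * 17.2) = 0.006922 kg/s

0.006922 kg/s


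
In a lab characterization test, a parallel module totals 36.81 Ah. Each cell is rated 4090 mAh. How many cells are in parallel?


Convert: C_cell = 4090 mAh = 4.09 Ah
n = C_total / C_cell = 36.81 / 4.09 = 9

9


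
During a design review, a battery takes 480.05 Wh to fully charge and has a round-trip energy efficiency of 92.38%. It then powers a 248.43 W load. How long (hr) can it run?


Step 1: E_discharge = eta/100 * E_charge = 92.38/100 * 480.05 = 443.47 Wh
Step 2: t = E_discharge / P = 443.47 / 248.43 = 1.785 hr

1.785 hr


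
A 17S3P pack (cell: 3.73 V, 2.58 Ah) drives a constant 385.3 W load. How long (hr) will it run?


Step 1: E_pack = Ns * V_cell * Np * C_cell = 17 * 3.73 * 3 * 2.58 = 490.79 Wh
Step 2: t = E_pack / P = 490.79 / 385.3 = 1.274 hr

1.274 hr


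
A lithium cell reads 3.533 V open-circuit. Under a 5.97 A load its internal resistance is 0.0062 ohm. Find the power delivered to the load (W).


Step 1: V_terminal = OCV - I*R = 3.533 - 5.97 * 0.0062 = 3.496 V
Step 2: P_out = V_terminal * I = 3.496 * 5.97 = 20.87 W

20.87 W


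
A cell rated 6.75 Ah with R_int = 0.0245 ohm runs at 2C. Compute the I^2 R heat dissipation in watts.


Step 1: I = C_rate * capacity = 2 * 6.75 = 13.5 A
Step 2: Q = I^2 * R = 13.5^2 * 0.0245 = 182.25 * 0.0245 = 4.465 W

4.465 W


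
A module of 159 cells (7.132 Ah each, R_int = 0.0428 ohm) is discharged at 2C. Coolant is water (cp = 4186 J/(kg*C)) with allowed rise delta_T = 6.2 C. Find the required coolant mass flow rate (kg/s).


Step 1: I = 2 * 7.132 = 14.264 A
Step 2: Q_cell = I^2 * R = 14.264^2 * 0.0428 = 8.7082 W
Step 3: Q_total = 159 * 8.7082 = 1384.6 W
Step 4: m_dot = Q_total / (cp * dT) = 1384.6 / (4186 * 6.2) = 0.05335 kg/s

0.05335 kg/s


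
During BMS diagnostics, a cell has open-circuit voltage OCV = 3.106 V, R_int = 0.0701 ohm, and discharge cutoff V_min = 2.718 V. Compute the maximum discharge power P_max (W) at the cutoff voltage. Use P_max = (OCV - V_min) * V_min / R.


P_max = (OCV - V_min) * V_min / R = (3.106 - 2.718) * 2.718 / 0.0701 = 0.388 * 2.718 / 0.0701 = 15.04 W

15.04 W


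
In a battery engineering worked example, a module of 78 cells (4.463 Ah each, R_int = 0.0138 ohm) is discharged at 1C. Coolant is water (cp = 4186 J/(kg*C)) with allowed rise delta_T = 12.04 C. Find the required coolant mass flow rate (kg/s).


Step 1: I = 1 * 4.463 = 4.463 A
Step 2: Q_cell = I^2 * R = 4.463^2 * 0.0138 = 0.27487 W
Step 3: Q_total = 78 * 0.27487 = 21.44 W
Step 4: m_dot = Q_total / (cp * dT) = 21.44 / (4186 * 12.04) = 4.254e-04 kg/s

4.254e-04 kg/s


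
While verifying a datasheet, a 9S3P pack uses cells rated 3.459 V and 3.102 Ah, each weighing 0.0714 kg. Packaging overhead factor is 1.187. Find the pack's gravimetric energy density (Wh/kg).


Step 1: V_pack = 9 * 3.459 = 31.131 V
Step 2: C_pack = 3 * 3.102 = 9.306 Ah
Step 3: E_pack = V_pack * C_pack = 31.131 * 9.306 = 289.71 Wh
Step 4: m_pack = 9 * 3 * 0.0714 * 1.187 = 2.2883 kg
Step 5: ED = E_pack / m_pack = 289.71 / 2.2883 = 126.6 Wh/kg

126.6 Wh/kg


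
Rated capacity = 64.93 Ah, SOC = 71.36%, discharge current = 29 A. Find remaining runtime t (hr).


Step 1: remaining = SOC/100 * C_total = 71.36/100 * 64.93 = 46.334 Ah
Step 2: t = remaining / I = 46.334 / 29 = 1.598 hr

1.598 hr


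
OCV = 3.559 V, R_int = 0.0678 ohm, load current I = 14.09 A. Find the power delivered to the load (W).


Step 1: V_terminal = OCV - I*R = 3.559 - 14.09 * 0.0678 = 2.6037 V
Step 2: P_out = V_terminal * I = 2.6037 * 14.09 = 36.69 W

36.69 W


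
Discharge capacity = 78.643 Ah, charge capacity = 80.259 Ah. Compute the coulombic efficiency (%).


Coulombic efficiency = 78.643/80.259 * 100% = 97.99%

97.99%


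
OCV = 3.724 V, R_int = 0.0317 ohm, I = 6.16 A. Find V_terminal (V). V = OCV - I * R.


V = OCV - I*R = 3.724 - 6.16 * 0.0317 = 3.529 V

3.529 V


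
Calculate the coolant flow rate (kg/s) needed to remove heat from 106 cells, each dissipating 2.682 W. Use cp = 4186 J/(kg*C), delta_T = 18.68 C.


Q_total = 106 * 2.682 = 284.29 W
m_dot = Q_total / (cp * dT) = 284.29 / (4186 * 18.68) = 0.003636 kg/s

0.003636 kg/s


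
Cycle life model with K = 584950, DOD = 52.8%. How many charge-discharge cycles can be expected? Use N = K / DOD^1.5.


DOD^1.5 = 383.66
N = K / DOD^1.5 = 584950 / 383.66 = 1525

1525 cycles


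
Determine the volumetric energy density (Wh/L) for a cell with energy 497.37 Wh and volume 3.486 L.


Volumetric ED = 497.37 Wh / 3.486 L = 142.7 Wh/L

142.7 Wh/L


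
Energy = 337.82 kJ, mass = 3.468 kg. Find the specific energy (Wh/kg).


Convert: E = 337.82 kJ = 93.839 Wh
ED = E / m = 93.839 / 3.468 = 27.06 Wh/kg

27.06 Wh/kg


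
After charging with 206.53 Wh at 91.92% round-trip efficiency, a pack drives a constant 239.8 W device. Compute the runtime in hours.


Step 1: E_discharge = eta/100 * E_charge = 91.92/100 * 206.53 = 189.84 Wh
Step 2: t = E_discharge / P = 189.84 / 239.8 = 0.7917 hr

0.7917 hr


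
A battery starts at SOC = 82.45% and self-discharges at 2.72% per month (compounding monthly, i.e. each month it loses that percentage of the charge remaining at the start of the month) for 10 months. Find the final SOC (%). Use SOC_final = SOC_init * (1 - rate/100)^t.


Monthly retention factor = 1 - 2.72/100 = 0.9728
Over 10 months: factor^10 = 0.75899
SOC_final = 82.45 * 0.75899 = 62.58%

62.58%


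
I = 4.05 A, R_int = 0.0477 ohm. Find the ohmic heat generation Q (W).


I^2 = 16.403
Q = 16.403 * 0.0477 = 0.7824 W

0.7824 W


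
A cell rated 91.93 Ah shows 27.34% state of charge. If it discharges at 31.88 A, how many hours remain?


Step 1: remaining = SOC/100 * C_total = 27.34/100 * 91.93 = 25.134 Ah
Step 2: t = remaining / I = 25.134 / 31.88 = 0.7884 hr

0.7884 hr


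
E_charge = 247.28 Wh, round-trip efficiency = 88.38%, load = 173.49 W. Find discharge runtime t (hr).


Step 1: E_discharge = eta/100 * E_charge = 88.38/100 * 247.28 = 218.55 Wh
Step 2: t = E_discharge / P = 218.55 / 173.49 = 1.260 hr

1.260 hr


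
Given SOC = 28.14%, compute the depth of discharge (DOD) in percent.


DOD = 100 - SOC = 100 - 28.14 = 71.86%

71.86%


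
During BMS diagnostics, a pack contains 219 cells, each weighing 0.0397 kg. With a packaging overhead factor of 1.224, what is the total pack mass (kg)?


Cell mass sum = 219 * 0.0397 = 8.6943 kg
With overhead 1.224: m_pack = 8.6943 * 1.224 = 10.64 kg

10.64 kg


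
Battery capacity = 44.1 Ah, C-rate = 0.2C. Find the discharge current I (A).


I = C_rate * capacity = 0.2 * 44.1 = 8.82 A

8.82 A


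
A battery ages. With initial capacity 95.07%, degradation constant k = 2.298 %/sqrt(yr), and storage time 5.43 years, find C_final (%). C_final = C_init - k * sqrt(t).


sqrt(t) = sqrt(5.43) = 2.3302
C_final = 95.07 - 2.298 * 2.3302 = 89.72%

89.72%


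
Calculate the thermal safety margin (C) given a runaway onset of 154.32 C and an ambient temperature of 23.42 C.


margin = T_onset - T_ambient = 154.32 - 23.42 = 130.9 C

130.9 C


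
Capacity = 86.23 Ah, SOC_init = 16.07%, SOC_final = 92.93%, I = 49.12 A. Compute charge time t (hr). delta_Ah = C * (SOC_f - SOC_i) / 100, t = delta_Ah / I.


delta_Ah = 86.23 * (92.93 - 16.07) / 100 = 66.276 Ah
t = delta_Ah / I = 66.276 / 49.12 = 1.349 hr

1.349 hr


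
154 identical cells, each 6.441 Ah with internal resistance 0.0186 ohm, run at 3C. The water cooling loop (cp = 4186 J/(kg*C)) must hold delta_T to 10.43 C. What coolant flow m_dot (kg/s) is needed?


Step 1: I = 3 * 6.441 = 19.323 A
Step 2: Q_cell = I^2 * R = 19.323^2 * 0.0186 = 6.9448 W
Step 3: Q_total = 154 * 6.9448 = 1069.5 W
Step 4: m_dot = Q_total / (cp * dT) = 1069.5 / (4186 * 10.43) = 0.02450 kg/s

0.02450 kg/s


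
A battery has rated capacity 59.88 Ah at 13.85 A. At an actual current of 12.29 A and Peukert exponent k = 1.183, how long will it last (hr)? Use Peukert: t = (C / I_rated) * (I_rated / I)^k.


Step 1: t_rated = C / I_rated = 59.88 / 13.85 = 4.3235 hr
Step 2: ratio = 13.85 / 12.29 = 1.1269
Step 3: ratio^k = 1.1269^1.183 = 1.1518
Step 4: t = t_rated * ratio^k = 4.3235 * 1.1518 = 4.980 hr

4.980 hr


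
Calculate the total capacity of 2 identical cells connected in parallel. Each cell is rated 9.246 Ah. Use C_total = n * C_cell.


C_total = 2 * 9.246 = 18.492 Ah

18.492 Ah


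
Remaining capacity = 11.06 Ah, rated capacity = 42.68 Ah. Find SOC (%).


SOC% = 11.06 / 42.68 * 100 = 25.91%

25.91%


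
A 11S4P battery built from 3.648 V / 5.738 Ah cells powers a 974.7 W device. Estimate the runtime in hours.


Step 1: E_pack = Ns * V_cell * Np * C_cell = 11 * 3.648 * 4 * 5.738 = 921.02 Wh
Step 2: t = E_pack / P = 921.02 / 974.7 = 0.9449 hr

0.9449 hr


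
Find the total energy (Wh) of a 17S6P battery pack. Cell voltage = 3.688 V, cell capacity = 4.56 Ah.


V_pack = 17 * 3.688 = 62.696 V
C_pack = 6 * 4.56 = 27.36 Ah
E = V_pack * C_pack = 62.696 * 27.36 = 1715 Wh

1715 Wh


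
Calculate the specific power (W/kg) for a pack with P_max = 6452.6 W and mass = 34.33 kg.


SP = P / m = 6452.6 / 34.33 = 188.0 W/kg

188.0 W/kg


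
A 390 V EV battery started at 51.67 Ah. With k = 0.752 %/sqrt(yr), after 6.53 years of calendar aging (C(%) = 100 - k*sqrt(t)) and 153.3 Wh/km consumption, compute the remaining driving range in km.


Step 1: capacity retention = 100 - 0.752 * sqrt(6.53) = 100 - 0.752 * 2.5554 = 98.078%
Step 2: C_now = 51.67 * 98.078/100 = 50.677 Ah
Step 3: E_pack = V * C_now = 390 * 50.677 = 19764 Wh
Step 4: range = E_pack / consumption = 19764 / 153.3 = 128.9 km

128.9 km


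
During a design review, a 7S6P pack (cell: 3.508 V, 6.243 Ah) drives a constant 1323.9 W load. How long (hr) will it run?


Step 1: E_pack = Ns * V_cell * Np * C_cell = 7 * 3.508 * 6 * 6.243 = 919.82 Wh
Step 2: t = E_pack / P = 919.82 / 1323.9 = 0.6948 hr

0.6948 hr


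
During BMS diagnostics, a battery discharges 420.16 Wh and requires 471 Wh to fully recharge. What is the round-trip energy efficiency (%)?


eta_e = E_dis / E_chg * 100 = 420.16 / 471 * 100 = 89.21%

89.21%


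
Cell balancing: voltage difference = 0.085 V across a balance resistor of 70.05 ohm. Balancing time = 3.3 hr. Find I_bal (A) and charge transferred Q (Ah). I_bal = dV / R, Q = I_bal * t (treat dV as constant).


First, Ohm's law: I_bal = 0.085 V / 70.05 ohm = 0.0012134 A
Then Q = I * t = 0.0012134 A * 3.3 hr = 0.004004 Ah

I=0.0012134 A, Q=0.004004 Ah


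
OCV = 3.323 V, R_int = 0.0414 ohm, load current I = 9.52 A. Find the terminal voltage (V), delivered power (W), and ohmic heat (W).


Step 1: V_terminal = OCV - I*R = 3.323 - 9.52 * 0.0414 = 2.9289 V
Step 2: P_out = V_terminal * I = 2.9289 * 9.52 = 27.88 W
Step 3: Q = I^2 * R = 9.52^2 * 0.0414 = 3.752 W

V=2.9289 V, P=27.88 W, Q=3.752 W


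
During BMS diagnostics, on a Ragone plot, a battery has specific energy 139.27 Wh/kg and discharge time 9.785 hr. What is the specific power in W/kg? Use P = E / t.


P_specific = E / t = 139.27 / 9.785 = 14.23 W/kg

14.23 W/kg


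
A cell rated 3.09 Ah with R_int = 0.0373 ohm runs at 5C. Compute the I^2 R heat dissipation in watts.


Step 1: I = C_rate * capacity = 5 * 3.09 = 15.45 A
Step 2: Q = I^2 * R = 15.45^2 * 0.0373 = 238.7 * 0.0373 = 8.904 W

8.904 W


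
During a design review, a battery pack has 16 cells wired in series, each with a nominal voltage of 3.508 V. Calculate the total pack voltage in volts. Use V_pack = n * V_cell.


With 16 cells in series at 3.508 V each, V_pack = 56.128 V

56.128 V


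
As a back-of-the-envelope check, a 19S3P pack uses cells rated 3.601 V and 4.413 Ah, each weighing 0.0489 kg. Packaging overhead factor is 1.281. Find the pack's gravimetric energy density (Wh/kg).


Step 1: V_pack = 19 * 3.601 = 68.419 V
Step 2: C_pack = 3 * 4.413 = 13.239 Ah
Step 3: E_pack = V_pack * C_pack = 68.419 * 13.239 = 905.8 Wh
Step 4: m_pack = 19 * 3 * 0.0489 * 1.281 = 3.5705 kg
Step 5: ED = E_pack / m_pack = 905.8 / 3.5705 = 253.7 Wh/kg

253.7 Wh/kg


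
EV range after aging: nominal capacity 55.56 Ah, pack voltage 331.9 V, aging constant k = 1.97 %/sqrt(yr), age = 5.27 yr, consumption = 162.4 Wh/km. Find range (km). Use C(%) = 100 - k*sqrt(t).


Step 1: capacity retention = 100 - 1.97 * sqrt(5.27) = 100 - 1.97 * 2.2956 = 95.478%
Step 2: C_now = 55.56 * 95.478/100 = 53.048 Ah
Step 3: E_pack = V * C_now = 331.9 * 53.048 = 17607 Wh
Step 4: range = E_pack / consumption = 17607 / 162.4 = 108.4 km

108.4 km


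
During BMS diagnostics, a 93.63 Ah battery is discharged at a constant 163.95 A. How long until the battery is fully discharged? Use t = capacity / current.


Runtime = 93.63 Ah / 163.95 A = 0.5711 hr

0.5711 hr


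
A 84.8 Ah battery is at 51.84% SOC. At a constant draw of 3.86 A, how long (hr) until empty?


Step 1: remaining = SOC/100 * C_total = 51.84/100 * 84.8 = 43.96 Ah
Step 2: t = remaining / I = 43.96 / 3.86 = 11.39 hr

11.39 hr


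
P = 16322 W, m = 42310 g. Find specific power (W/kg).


Convert: m = 42310 g = 42.31 kg
SP = P / m = 16322 / 42.31 = 385.8 W/kg

385.8 W/kg


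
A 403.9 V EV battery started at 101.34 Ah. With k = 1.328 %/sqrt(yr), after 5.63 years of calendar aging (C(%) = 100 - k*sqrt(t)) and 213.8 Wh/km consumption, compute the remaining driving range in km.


Step 1: capacity retention = 100 - 1.328 * sqrt(5.63) = 100 - 1.328 * 2.3728 = 96.849%
Step 2: C_now = 101.34 * 96.849/100 = 98.147 Ah
Step 3: E_pack = V * C_now = 403.9 * 98.147 = 39642 Wh
Step 4: range = E_pack / consumption = 39642 / 213.8 = 185.4 km

185.4 km


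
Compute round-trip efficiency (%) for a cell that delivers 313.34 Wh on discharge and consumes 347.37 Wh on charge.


Round-trip efficiency = 313.34/347.37 * 100% = 90.20%

90.20%


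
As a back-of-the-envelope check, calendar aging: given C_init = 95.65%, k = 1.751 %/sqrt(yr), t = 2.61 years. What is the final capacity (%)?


sqrt(t) = sqrt(2.61) = 1.6155
C_final = 95.65 - 1.751 * 1.6155 = 92.82%

92.82%


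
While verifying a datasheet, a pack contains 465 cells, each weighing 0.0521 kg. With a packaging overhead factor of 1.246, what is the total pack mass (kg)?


Cell mass sum = 465 * 0.0521 = 24.227 kg
With overhead 1.246: m_pack = 24.227 * 1.246 = 30.19 kg

30.19 kg


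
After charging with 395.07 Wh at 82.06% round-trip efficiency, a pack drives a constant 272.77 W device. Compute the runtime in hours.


Step 1: E_discharge = eta/100 * E_charge = 82.06/100 * 395.07 = 324.19 Wh
Step 2: t = E_discharge / P = 324.19 / 272.77 = 1.189 hr

1.189 hr


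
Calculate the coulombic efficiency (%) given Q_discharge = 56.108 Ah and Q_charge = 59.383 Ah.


eta_c = Q_dis / Q_chg * 100 = 56.108 / 59.383 * 100 = 94.48%

94.48%


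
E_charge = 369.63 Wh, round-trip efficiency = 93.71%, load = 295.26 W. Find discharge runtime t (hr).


Step 1: E_discharge = eta/100 * E_charge = 93.71/100 * 369.63 = 346.38 Wh
Step 2: t = E_discharge / P = 346.38 / 295.26 = 1.173 hr

1.173 hr


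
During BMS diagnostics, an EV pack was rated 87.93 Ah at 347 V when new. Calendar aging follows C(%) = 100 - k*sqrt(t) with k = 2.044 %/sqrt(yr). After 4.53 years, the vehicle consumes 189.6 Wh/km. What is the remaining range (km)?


Step 1: capacity retention = 100 - 2.044 * sqrt(4.53) = 100 - 2.044 * 2.1284 = 95.65%
Step 2: C_now = 87.93 * 95.65/100 = 84.105 Ah
Step 3: E_pack = V * C_now = 347 * 84.105 = 29184 Wh
Step 4: range = E_pack / consumption = 29184 / 189.6 = 153.9 km

153.9 km


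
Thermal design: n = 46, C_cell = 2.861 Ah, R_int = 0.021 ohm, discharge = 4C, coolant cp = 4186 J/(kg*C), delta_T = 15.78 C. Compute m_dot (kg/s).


Step 1: I = 4 * 2.861 = 11.444 A
Step 2: Q_cell = I^2 * R = 11.444^2 * 0.021 = 2.7503 W
Step 3: Q_total = 46 * 2.7503 = 126.51 W
Step 4: m_dot = Q_total / (cp * dT) = 126.51 / (4186 * 15.78) = 0.001915 kg/s

0.001915 kg/s


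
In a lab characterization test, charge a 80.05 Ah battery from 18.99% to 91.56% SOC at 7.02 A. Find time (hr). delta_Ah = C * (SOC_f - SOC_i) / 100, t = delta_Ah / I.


delta_Ah = 80.05 * (91.56 - 18.99) / 100 = 58.092 Ah
t = delta_Ah / I = 58.092 / 7.02 = 8.275 hr

8.275 hr


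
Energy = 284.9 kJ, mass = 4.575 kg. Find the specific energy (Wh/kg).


Convert: E = 284.9 kJ = 79.139 Wh
ED = E / m = 79.139 / 4.575 = 17.30 Wh/kg

17.30 Wh/kg


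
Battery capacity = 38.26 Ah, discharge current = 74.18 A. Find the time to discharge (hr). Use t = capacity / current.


t = capacity / current = 38.26 / 74.18 = 0.5158 hr

0.5158 hr


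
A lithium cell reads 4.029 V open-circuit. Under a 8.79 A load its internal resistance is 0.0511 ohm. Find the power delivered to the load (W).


Step 1: V_terminal = OCV - I*R = 4.029 - 8.79 * 0.0511 = 3.5798 V
Step 2: P_out = V_terminal * I = 3.5798 * 8.79 = 31.47 W

31.47 W


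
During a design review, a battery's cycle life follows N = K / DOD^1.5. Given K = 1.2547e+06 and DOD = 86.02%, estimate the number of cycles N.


Step 1: DOD^1.5 = 86.02^1.5 = 797.81
Step 2: N = 1.2547e+06 / 797.81 = 1573 cycles

1573 cycles


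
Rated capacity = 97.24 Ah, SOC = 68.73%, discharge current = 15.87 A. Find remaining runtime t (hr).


Step 1: remaining = SOC/100 * C_total = 68.73/100 * 97.24 = 66.833 Ah
Step 2: t = remaining / I = 66.833 / 15.87 = 4.211 hr

4.211 hr


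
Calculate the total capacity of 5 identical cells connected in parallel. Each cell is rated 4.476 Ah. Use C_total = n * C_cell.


Parallel capacities add: 5 * 4.476 Ah = 22.38 Ah

22.38 Ah


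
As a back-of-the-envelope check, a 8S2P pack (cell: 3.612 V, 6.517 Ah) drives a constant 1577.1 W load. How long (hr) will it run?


Step 1: E_pack = Ns * V_cell * Np * C_cell = 8 * 3.612 * 2 * 6.517 = 376.63 Wh
Step 2: t = E_pack / P = 376.63 / 1577.1 = 0.2388 hr

0.2388 hr


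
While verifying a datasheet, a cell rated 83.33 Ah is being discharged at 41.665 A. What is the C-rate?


C_rate = I / capacity = 41.665 / 83.33 = 0.5C

0.5C


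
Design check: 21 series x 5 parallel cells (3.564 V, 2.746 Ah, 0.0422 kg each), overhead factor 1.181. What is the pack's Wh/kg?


Step 1: V_pack = 21 * 3.564 = 74.844 V
Step 2: C_pack = 5 * 2.746 = 13.73 Ah
Step 3: E_pack = V_pack * C_pack = 74.844 * 13.73 = 1027.6 Wh
Step 4: m_pack = 21 * 5 * 0.0422 * 1.181 = 5.233 kg
Step 5: ED = E_pack / m_pack = 1027.6 / 5.233 = 196.4 Wh/kg

196.4 Wh/kg


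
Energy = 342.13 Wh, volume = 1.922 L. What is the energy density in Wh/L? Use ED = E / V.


ED = E / V = 342.13 / 1.922 = 178.0 Wh/L

178.0 Wh/L


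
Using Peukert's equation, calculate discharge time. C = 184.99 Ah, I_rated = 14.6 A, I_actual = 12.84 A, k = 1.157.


Step 1: t_rated = C / I_rated = 184.99 / 14.6 = 12.671 hr
Step 2: ratio = 14.6 / 12.84 = 1.1371
Step 3: ratio^k = 1.1371^1.157 = 1.1603
Step 4: t = t_rated * ratio^k = 12.671 * 1.1603 = 14.70 hr

14.70 hr


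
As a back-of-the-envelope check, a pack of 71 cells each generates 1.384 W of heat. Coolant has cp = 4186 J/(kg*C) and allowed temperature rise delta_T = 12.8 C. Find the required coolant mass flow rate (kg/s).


Step 1: Total heat Q = 71 * 1.384 W = 98.264 W
Step 2: denom = cp * dT = 4186 * 12.8 = 53581
Step 3: m_dot = 98.264 / 53581 = 0.001834 kg/s

0.001834 kg/s


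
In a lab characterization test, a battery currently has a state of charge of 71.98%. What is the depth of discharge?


DOD = 100 - SOC = 100 - 71.98 = 28.02%

28.02%


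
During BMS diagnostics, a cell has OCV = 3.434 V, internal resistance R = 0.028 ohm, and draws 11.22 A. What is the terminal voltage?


V = OCV - I*R = 3.434 - 11.22 * 0.028 = 3.120 V

3.120 V


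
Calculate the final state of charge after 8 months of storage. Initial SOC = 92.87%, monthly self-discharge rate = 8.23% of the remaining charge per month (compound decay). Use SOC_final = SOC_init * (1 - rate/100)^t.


Monthly retention factor = 1 - 8.23/100 = 0.9177
Over 8 months: factor^8 = 0.50304
SOC_final = 92.87 * 0.50304 = 46.72%

46.72%


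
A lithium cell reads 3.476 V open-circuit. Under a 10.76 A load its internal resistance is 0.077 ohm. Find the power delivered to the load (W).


Step 1: V_terminal = OCV - I*R = 3.476 - 10.76 * 0.077 = 2.6475 V
Step 2: P_out = V_terminal * I = 2.6475 * 10.76 = 28.49 W

28.49 W


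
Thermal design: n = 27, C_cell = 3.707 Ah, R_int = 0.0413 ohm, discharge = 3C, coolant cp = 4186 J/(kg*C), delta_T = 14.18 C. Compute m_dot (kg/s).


Step 1: I = 3 * 3.707 = 11.121 A
Step 2: Q_cell = I^2 * R = 11.121^2 * 0.0413 = 5.1078 W
Step 3: Q_total = 27 * 5.1078 = 137.91 W
Step 4: m_dot = Q_total / (cp * dT) = 137.91 / (4186 * 14.18) = 0.002323 kg/s

0.002323 kg/s


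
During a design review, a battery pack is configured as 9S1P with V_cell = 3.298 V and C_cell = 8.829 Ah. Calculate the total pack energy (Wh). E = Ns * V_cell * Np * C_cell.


E = Ns * Vcell * Np * Ccell = 9 * 3.298 * 1 * 8.829 = 262.1 Wh

262.1 Wh


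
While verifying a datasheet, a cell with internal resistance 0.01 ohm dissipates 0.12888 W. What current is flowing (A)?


I = sqrt(Q / R) = sqrt(0.12888 / 0.01) = sqrt(12.888) = 3.590 A

3.590 A


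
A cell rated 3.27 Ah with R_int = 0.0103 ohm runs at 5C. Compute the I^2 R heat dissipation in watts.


Step 1: I = C_rate * capacity = 5 * 3.27 = 16.35 A
Step 2: Q = I^2 * R = 16.35^2 * 0.0103 = 267.32 * 0.0103 = 2.753 W

2.753 W


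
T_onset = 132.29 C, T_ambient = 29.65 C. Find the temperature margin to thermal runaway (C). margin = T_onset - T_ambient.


Safety margin = 132.29 C - 29.65 C = 102.64 C

102.64 C


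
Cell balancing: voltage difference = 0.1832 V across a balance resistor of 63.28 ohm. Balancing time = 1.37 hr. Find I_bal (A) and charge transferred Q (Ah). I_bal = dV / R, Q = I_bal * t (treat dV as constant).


I_bal = dV / R = 0.1832 / 63.28 = 0.0028951 A
Q = I_bal * t = 0.0028951 * 1.37 = 0.003966 Ah

I=0.0028951 A, Q=0.003966 Ah


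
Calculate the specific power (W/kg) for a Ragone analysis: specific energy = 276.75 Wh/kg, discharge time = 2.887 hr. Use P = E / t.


Specific power = 276.75 Wh/kg / 2.887 hr = 95.86 W/kg

95.86 W/kg


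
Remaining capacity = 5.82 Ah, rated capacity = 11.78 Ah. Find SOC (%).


SOC = (remaining / total) * 100 = (5.82 / 11.78) * 100 = 49.41%

49.41%


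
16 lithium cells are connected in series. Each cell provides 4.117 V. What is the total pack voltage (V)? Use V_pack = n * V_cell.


With 16 cells in series at 4.117 V each, V_pack = 65.872 V

65.872 V


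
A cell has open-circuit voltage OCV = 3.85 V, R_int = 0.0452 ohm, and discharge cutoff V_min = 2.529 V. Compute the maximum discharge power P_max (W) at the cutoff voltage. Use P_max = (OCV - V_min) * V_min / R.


dV = OCV - V_min = 1.321 V (so I_max = dV / R)
P_max = dV * V_min / R = 1.321 * 2.529 / 0.0452 = 73.91 W

73.91 W


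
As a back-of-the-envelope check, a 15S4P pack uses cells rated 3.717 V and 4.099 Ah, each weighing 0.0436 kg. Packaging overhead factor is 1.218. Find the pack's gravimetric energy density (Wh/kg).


Step 1: V_pack = 15 * 3.717 = 55.755 V
Step 2: C_pack = 4 * 4.099 = 16.396 Ah
Step 3: E_pack = V_pack * C_pack = 55.755 * 16.396 = 914.16 Wh
Step 4: m_pack = 15 * 4 * 0.0436 * 1.218 = 3.1863 kg
Step 5: ED = E_pack / m_pack = 914.16 / 3.1863 = 286.9 Wh/kg

286.9 Wh/kg


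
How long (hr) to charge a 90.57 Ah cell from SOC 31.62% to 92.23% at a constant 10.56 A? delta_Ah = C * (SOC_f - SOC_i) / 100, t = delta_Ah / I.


Step 1: dSOC = 92.23% - 31.62% = 60.61%
Step 2: delta_Ah = 90.57 * 60.61 / 100 = 54.894 Ah
Step 3: t = 54.894 / 10.56 = 5.198 hr

5.198 hr


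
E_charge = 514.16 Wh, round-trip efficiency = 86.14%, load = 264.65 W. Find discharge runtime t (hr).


Step 1: E_discharge = eta/100 * E_charge = 86.14/100 * 514.16 = 442.9 Wh
Step 2: t = E_discharge / P = 442.9 / 264.65 = 1.674 hr

1.674 hr


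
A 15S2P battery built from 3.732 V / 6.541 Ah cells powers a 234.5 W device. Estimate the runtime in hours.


Step 1: E_pack = Ns * V_cell * Np * C_cell = 15 * 3.732 * 2 * 6.541 = 732.33 Wh
Step 2: t = E_pack / P = 732.33 / 234.5 = 3.123 hr

3.123 hr


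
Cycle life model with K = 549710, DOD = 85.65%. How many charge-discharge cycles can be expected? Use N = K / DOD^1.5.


DOD^1.5 = 792.67
N = K / DOD^1.5 = 549710 / 792.67 = 693.5

693.5 cycles


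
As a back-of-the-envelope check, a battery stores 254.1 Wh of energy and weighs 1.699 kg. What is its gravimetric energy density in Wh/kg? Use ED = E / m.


ED = E / m = 254.1 / 1.699 = 149.6 Wh/kg

149.6 Wh/kg


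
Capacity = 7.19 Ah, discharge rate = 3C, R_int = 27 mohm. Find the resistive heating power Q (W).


Convert: R = 27 mohm = 0.027 ohm
Step 1: I = C_rate * capacity = 3 * 7.19 = 21.57 A
Step 2: Q = I^2 * R = 21.57^2 * 0.027 = 465.26 * 0.027 = 12.56 W

12.56 W


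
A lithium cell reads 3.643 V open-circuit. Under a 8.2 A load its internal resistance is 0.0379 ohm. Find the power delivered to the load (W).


Step 1: V_terminal = OCV - I*R = 3.643 - 8.2 * 0.0379 = 3.3322 V
Step 2: P_out = V_terminal * I = 3.3322 * 8.2 = 27.32 W

27.32 W


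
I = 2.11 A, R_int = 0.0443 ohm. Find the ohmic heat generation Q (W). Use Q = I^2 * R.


I^2 = 4.4521
Q = 4.4521 * 0.0443 = 0.1972 W

0.1972 W


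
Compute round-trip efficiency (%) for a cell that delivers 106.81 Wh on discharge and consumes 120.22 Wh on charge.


eta_e = E_dis / E_chg * 100 = 106.81 / 120.22 * 100 = 88.85%

88.85%


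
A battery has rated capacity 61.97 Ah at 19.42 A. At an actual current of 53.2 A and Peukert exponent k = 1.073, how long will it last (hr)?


Step 1: t_rated = C / I_rated = 61.97 / 19.42 = 3.191 hr
Step 2: ratio = 19.42 / 53.2 = 0.36504
Step 3: ratio^k = 0.36504^1.073 = 0.33915
Step 4: t = t_rated * ratio^k = 3.191 * 0.33915 = 1.082 hr

1.082 hr


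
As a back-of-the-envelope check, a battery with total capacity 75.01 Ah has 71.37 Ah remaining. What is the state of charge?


SOC% = 71.37 / 75.01 * 100 = 95.15%

95.15%


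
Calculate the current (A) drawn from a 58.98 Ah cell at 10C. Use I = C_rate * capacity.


At 10C: I = 10 * 58.98 Ah = 589.8 A

589.8 A


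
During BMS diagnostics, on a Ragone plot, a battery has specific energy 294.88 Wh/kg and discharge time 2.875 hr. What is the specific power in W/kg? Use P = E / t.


P_specific = E / t = 294.88 / 2.875 = 102.6 W/kg

102.6 W/kg


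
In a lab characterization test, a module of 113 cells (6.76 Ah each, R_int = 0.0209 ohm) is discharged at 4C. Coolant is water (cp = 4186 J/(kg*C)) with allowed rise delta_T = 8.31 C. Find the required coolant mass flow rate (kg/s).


Step 1: I = 4 * 6.76 = 27.04 A
Step 2: Q_cell = I^2 * R = 27.04^2 * 0.0209 = 15.281 W
Step 3: Q_total = 113 * 15.281 = 1726.8 W
Step 4: m_dot = Q_total / (cp * dT) = 1726.8 / (4186 * 8.31) = 0.04964 kg/s

0.04964 kg/s


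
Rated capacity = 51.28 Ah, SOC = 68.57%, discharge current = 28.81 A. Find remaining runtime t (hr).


Step 1: remaining = SOC/100 * C_total = 68.57/100 * 51.28 = 35.163 Ah
Step 2: t = remaining / I = 35.163 / 28.81 = 1.221 hr

1.221 hr


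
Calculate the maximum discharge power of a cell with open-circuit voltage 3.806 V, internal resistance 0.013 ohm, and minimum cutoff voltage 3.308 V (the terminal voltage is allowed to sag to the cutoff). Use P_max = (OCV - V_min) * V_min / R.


P_max = (OCV - V_min) * V_min / R = (3.806 - 3.308) * 3.308 / 0.013 = 0.498 * 3.308 / 0.013 = 126.7 W

126.7 W


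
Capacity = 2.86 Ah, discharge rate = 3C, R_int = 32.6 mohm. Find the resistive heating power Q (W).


Convert: R = 32.6 mohm = 0.0326 ohm
Step 1: I = C_rate * capacity = 3 * 2.86 = 8.58 A
Step 2: Q = I^2 * R = 8.58^2 * 0.0326 = 73.616 * 0.0326 = 2.400 W

2.400 W


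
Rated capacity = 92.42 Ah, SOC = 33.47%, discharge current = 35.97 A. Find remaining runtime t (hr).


Step 1: remaining = SOC/100 * C_total = 33.47/100 * 92.42 = 30.933 Ah
Step 2: t = remaining / I = 30.933 / 35.97 = 0.8600 hr

0.8600 hr


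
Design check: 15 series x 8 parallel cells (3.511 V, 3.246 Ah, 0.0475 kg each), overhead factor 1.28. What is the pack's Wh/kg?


Step 1: V_pack = 15 * 3.511 = 52.665 V
Step 2: C_pack = 8 * 3.246 = 25.968 Ah
Step 3: E_pack = V_pack * C_pack = 52.665 * 25.968 = 1367.6 Wh
Step 4: m_pack = 15 * 8 * 0.0475 * 1.28 = 7.296 kg
Step 5: ED = E_pack / m_pack = 1367.6 / 7.296 = 187.4 Wh/kg

187.4 Wh/kg


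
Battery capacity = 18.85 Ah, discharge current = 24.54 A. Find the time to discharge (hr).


t = capacity / current = 18.85 / 24.54 = 0.7681 hr

0.7681 hr


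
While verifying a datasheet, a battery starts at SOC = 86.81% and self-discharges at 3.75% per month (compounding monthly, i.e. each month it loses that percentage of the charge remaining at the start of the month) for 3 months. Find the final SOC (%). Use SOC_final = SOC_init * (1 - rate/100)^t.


Monthly retention factor = 1 - 3.75/100 = 0.9625
Over 3 months: factor^3 = 0.89167
SOC_final = 86.81 * 0.89167 = 77.41%

77.41%


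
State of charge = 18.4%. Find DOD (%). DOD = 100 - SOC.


Complement of SOC: DOD = 100% - 18.4% = 81.6%

81.6%


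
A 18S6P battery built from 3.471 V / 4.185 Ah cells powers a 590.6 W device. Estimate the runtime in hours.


Step 1: E_pack = Ns * V_cell * Np * C_cell = 18 * 3.471 * 6 * 4.185 = 1568.8 Wh
Step 2: t = E_pack / P = 1568.8 / 590.6 = 2.656 hr

2.656 hr


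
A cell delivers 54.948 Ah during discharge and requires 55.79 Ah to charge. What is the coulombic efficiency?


Coulombic efficiency = 54.948/55.79 * 100% = 98.49%

98.49%


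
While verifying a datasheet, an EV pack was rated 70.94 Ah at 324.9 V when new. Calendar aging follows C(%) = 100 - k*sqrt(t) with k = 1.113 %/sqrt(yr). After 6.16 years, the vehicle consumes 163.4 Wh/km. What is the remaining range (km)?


Step 1: capacity retention = 100 - 1.113 * sqrt(6.16) = 100 - 1.113 * 2.4819 = 97.238%
Step 2: C_now = 70.94 * 97.238/100 = 68.981 Ah
Step 3: E_pack = V * C_now = 324.9 * 68.981 = 22412 Wh
Step 4: range = E_pack / consumption = 22412 / 163.4 = 137.2 km

137.2 km


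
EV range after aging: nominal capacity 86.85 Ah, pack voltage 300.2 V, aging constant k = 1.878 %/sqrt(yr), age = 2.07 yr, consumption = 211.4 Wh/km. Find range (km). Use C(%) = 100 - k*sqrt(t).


Step 1: capacity retention = 100 - 1.878 * sqrt(2.07) = 100 - 1.878 * 1.4387 = 97.298%
Step 2: C_now = 86.85 * 97.298/100 = 84.503 Ah
Step 3: E_pack = V * C_now = 300.2 * 84.503 = 25368 Wh
Step 4: range = E_pack / consumption = 25368 / 211.4 = 120.0 km

120.0 km


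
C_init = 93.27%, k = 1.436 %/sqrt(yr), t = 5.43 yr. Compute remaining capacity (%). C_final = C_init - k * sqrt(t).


Step 1: sqrt(5.43 yr) = 2.3302
Step 2: drop = 1.436 * 2.3302 = 3.3462
Step 3: C_final = 93.27 - 3.3462 = 89.92%

89.92%


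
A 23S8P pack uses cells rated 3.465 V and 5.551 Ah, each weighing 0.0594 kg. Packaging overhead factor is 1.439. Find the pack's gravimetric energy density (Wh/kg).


Step 1: V_pack = 23 * 3.465 = 79.695 V
Step 2: C_pack = 8 * 5.551 = 44.408 Ah
Step 3: E_pack = V_pack * C_pack = 79.695 * 44.408 = 3539.1 Wh
Step 4: m_pack = 23 * 8 * 0.0594 * 1.439 = 15.728 kg
Step 5: ED = E_pack / m_pack = 3539.1 / 15.728 = 225.0 Wh/kg

225.0 Wh/kg


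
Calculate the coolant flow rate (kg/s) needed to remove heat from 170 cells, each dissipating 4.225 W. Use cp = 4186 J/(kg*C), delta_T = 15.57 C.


Q_total = 170 * 4.225 = 718.25 W
m_dot = Q_total / (cp * dT) = 718.25 / (4186 * 15.57) = 0.01102 kg/s

0.01102 kg/s


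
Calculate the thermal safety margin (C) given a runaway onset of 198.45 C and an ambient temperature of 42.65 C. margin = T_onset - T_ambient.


Safety margin = 198.45 C - 42.65 C = 155.8 C

155.8 C


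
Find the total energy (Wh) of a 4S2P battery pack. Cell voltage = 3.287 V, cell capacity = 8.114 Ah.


E = Ns * Vcell * Np * Ccell = 4 * 3.287 * 2 * 8.114 = 213.4 Wh

213.4 Wh


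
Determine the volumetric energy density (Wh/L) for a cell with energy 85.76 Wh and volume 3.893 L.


Volumetric ED = 85.76 Wh / 3.893 L = 22.03 Wh/L

22.03 Wh/L


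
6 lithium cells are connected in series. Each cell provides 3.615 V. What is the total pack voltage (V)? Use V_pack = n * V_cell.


With 6 cells in series at 3.615 V each, V_pack = 21.69 V

21.69 V


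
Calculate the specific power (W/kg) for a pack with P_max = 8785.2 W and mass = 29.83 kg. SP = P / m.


SP = P / m = 8785.2 / 29.83 = 294.5 W/kg

294.5 W/kg


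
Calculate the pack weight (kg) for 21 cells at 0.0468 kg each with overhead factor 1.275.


Cell mass sum = 21 * 0.0468 = 0.9828 kg
With overhead 1.275: m_pack = 0.9828 * 1.275 = 1.253 kg

1.253 kg


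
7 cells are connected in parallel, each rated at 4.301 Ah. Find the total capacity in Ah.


C_total = 7 * 4.301 = 30.107 Ah

30.107 Ah


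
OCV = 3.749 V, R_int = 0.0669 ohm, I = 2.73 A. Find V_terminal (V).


IR drop = 2.73 * 0.0669 = 0.18264 V
V = 3.749 - 0.18264 = 3.566 V

3.566 V


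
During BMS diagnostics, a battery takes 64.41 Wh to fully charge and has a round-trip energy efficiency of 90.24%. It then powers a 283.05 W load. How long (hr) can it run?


Step 1: E_discharge = eta/100 * E_charge = 90.24/100 * 64.41 = 58.124 Wh
Step 2: t = E_discharge / P = 58.124 / 283.05 = 0.2053 hr

0.2053 hr


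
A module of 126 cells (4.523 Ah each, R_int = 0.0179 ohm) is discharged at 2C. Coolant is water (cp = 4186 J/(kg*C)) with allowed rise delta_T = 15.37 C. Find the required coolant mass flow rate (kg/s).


Step 1: I = 2 * 4.523 = 9.046 A
Step 2: Q_cell = I^2 * R = 9.046^2 * 0.0179 = 1.4648 W
Step 3: Q_total = 126 * 1.4648 = 184.56 W
Step 4: m_dot = Q_total / (cp * dT) = 184.56 / (4186 * 15.37) = 0.002869 kg/s

0.002869 kg/s


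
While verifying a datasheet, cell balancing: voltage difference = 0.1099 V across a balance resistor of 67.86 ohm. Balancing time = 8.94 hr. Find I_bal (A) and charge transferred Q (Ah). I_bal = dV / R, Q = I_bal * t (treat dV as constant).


I_bal = dV / R = 0.1099 / 67.86 = 0.0016195 A
Q = I_bal * t = 0.0016195 * 8.94 = 0.01448 Ah

I=0.0016195 A, Q=0.01448 Ah


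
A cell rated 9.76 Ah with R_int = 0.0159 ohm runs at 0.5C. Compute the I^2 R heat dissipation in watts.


Step 1: I = C_rate * capacity = 0.5 * 9.76 = 4.88 A
Step 2: Q = I^2 * R = 4.88^2 * 0.0159 = 23.814 * 0.0159 = 0.3786 W

0.3786 W


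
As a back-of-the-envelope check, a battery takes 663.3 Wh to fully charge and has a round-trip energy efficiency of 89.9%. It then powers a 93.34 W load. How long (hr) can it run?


Step 1: E_discharge = eta/100 * E_charge = 89.9/100 * 663.3 = 596.31 Wh
Step 2: t = E_discharge / P = 596.31 / 93.34 = 6.389 hr

6.389 hr


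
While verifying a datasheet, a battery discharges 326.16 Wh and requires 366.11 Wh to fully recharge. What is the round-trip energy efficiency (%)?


eta_e = E_dis / E_chg * 100 = 326.16 / 366.11 * 100 = 89.09%

89.09%


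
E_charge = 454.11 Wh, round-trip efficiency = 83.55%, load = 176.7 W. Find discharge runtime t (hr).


Step 1: E_discharge = eta/100 * E_charge = 83.55/100 * 454.11 = 379.41 Wh
Step 2: t = E_discharge / P = 379.41 / 176.7 = 2.147 hr

2.147 hr


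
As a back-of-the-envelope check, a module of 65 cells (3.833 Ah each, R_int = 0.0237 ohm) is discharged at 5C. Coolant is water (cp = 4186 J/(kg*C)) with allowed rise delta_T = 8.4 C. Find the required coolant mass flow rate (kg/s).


Step 1: I = 5 * 3.833 = 19.165 A
Step 2: Q_cell = I^2 * R = 19.165^2 * 0.0237 = 8.7049 W
Step 3: Q_total = 65 * 8.7049 = 565.82 W
Step 4: m_dot = Q_total / (cp * dT) = 565.82 / (4186 * 8.4) = 0.01609 kg/s

0.01609 kg/s


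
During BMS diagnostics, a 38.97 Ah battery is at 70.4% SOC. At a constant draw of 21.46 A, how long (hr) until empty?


Step 1: remaining = SOC/100 * C_total = 70.4/100 * 38.97 = 27.435 Ah
Step 2: t = remaining / I = 27.435 / 21.46 = 1.278 hr

1.278 hr


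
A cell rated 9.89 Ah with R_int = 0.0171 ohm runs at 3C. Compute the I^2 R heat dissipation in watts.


Step 1: I = C_rate * capacity = 3 * 9.89 = 29.67 A
Step 2: Q = I^2 * R = 29.67^2 * 0.0171 = 880.31 * 0.0171 = 15.05 W

15.05 W


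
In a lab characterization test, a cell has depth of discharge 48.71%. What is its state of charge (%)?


SOC = 100 - DOD = 100 - 48.71 = 51.29%

51.29%


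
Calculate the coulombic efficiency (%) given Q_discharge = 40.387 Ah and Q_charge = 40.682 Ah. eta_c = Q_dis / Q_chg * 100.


eta_c = Q_dis / Q_chg * 100 = 40.387 / 40.682 * 100 = 99.27%

99.27%


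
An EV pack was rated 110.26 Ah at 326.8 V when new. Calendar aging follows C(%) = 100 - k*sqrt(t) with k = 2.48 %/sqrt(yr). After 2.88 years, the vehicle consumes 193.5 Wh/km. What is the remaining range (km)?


Step 1: capacity retention = 100 - 2.48 * sqrt(2.88) = 100 - 2.48 * 1.6971 = 95.791%
Step 2: C_now = 110.26 * 95.791/100 = 105.62 Ah
Step 3: E_pack = V * C_now = 326.8 * 105.62 = 34517 Wh
Step 4: range = E_pack / consumption = 34517 / 193.5 = 178.4 km

178.4 km


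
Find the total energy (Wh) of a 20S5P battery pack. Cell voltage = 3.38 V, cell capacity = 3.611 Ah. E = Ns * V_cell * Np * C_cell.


V_pack = 20 * 3.38 = 67.6 V
C_pack = 5 * 3.611 = 18.055 Ah
E = V_pack * C_pack = 67.6 * 18.055 = 1221 Wh

1221 Wh


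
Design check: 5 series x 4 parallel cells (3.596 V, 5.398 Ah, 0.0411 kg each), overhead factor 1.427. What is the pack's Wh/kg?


Step 1: V_pack = 5 * 3.596 = 17.98 V
Step 2: C_pack = 4 * 5.398 = 21.592 Ah
Step 3: E_pack = V_pack * C_pack = 17.98 * 21.592 = 388.22 Wh
Step 4: m_pack = 5 * 4 * 0.0411 * 1.427 = 1.173 kg
Step 5: ED = E_pack / m_pack = 388.22 / 1.173 = 331.0 Wh/kg

331.0 Wh/kg


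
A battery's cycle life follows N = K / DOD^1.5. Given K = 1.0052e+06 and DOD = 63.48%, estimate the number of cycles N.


Step 1: DOD^1.5 = 63.48^1.5 = 505.77
Step 2: N = 1.0052e+06 / 505.77 = 1987 cycles

1987 cycles


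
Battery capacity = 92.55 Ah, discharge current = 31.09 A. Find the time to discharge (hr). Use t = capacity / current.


Runtime = 92.55 Ah / 31.09 A = 2.977 hr

2.977 hr


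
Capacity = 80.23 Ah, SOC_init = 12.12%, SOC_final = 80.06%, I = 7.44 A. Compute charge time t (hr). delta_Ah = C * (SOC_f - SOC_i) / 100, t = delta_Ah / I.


delta_Ah = 80.23 * (80.06 - 12.12) / 100 = 54.508 Ah
t = delta_Ah / I = 54.508 / 7.44 = 7.326 hr

7.326 hr


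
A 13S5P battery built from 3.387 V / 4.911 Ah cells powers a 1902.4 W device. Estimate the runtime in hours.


Step 1: E_pack = Ns * V_cell * Np * C_cell = 13 * 3.387 * 5 * 4.911 = 1081.2 Wh
Step 2: t = E_pack / P = 1081.2 / 1902.4 = 0.5683 hr

0.5683 hr


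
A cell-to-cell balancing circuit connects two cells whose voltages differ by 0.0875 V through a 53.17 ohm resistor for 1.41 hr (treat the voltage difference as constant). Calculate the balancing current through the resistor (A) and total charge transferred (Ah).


First, Ohm's law: I_bal = 0.0875 V / 53.17 ohm = 0.0016457 A
Then Q = I * t = 0.0016457 A * 1.41 hr = 0.002320 Ah

I=0.0016457 A, Q=0.002320 Ah


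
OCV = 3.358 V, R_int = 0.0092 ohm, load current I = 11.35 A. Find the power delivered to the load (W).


Step 1: V_terminal = OCV - I*R = 3.358 - 11.35 * 0.0092 = 3.2536 V
Step 2: P_out = V_terminal * I = 3.2536 * 11.35 = 36.93 W

36.93 W


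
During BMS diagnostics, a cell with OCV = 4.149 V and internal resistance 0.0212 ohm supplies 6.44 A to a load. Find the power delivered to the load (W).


Step 1: V_terminal = OCV - I*R = 4.149 - 6.44 * 0.0212 = 4.0125 V
Step 2: P_out = V_terminal * I = 4.0125 * 6.44 = 25.84 W

25.84 W
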